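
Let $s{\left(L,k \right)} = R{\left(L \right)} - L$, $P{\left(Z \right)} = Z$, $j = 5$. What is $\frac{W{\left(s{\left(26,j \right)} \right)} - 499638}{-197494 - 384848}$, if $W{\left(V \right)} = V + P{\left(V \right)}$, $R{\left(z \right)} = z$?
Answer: $\frac{83273}{97057} \approx 0.85798$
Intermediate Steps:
$s{\left(L,k \right)} = 0$ ($s{\left(L,k \right)} = L - L = 0$)
$W{\left(V \right)} = 2 V$ ($W{\left(V \right)} = V + V = 2 V$)
$\frac{W{\left(s{\left(26,j \right)} \right)} - 499638}{-197494 - 384848} = \frac{2 \cdot 0 - 499638}{-197494 - 384848} = \frac{0 - 499638}{-582342} = \left(-499638\right) \left(- \frac{1}{582342}\right) = \frac{83273}{97057}$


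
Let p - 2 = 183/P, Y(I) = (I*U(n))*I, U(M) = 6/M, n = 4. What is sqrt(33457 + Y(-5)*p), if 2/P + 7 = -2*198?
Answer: I*sqrt(5397047)/2 ≈ 1161.6*I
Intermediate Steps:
P = -2/403 (P = 2/(-7 - 2*198) = 2/(-7 - 396) = 2/(-403) = 2*(-1/403) = -2/403 ≈ -0.0049628)
Y(I) = 3*I**2/2 (Y(I) = (I*(6/4))*I = (I*(6*(1/4)))*I = (I*(3/2))*I = (3*I/2)*I = 3*I**2/2)
p = -73745/2 (p = 2 + 183/(-2/403) = 2 + 183*(-403/2) = 2 - 73749/2 = -73745/2 ≈ -36873.)
sqrt(33457 + Y(-5)*p) = sqrt(33457 + ((3/2)*(-5)**2)*(-73745/2)) = sqrt(33457 + ((3/2)*25)*(-73745/2)) = sqrt(33457 + (75/2)*(-73745/2)) = sqrt(33457 - 5530875/4) = sqrt(-5397047/4) = I*sqrt(5397047)/2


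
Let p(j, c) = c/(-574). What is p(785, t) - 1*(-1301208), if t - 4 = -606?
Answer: 53349571/41 ≈ 1.3012e+6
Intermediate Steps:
t = -602 (t = 4 - 606 = -602)
p(j, c) = -c/574 (p(j, c) = c*(-1/574) = -c/574)
p(785, t) - 1*(-1301208) = -1/574*(-602) - 1*(-1301208) = 43/41 + 1301208 = 53349571/41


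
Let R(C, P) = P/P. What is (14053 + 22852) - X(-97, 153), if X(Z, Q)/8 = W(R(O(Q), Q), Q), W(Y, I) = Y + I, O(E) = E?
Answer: 35673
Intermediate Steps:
R(C, P) = 1
W(Y, I) = I + Y
X(Z, Q) = 8 + 8*Q (X(Z, Q) = 8*(Q + 1) = 8*(1 + Q) = 8 + 8*Q)
(14053 + 22852) - X(-97, 153) = (14053 + 22852) - (8 + 8*153) = 36905 - (8 + 1224) = 36905 - 1*1232 = 36905 - 1232 = 35673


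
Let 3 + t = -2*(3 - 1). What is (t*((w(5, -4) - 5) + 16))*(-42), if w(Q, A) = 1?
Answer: 3528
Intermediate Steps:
t = -7 (t = -3 - 2*(3 - 1) = -3 - 2*2 = -3 - 4 = -7)
(t*((w(5, -4) - 5) + 16))*(-42) = -7*((1 - 5) + 16)*(-42) = -7*(-4 + 16)*(-42) = -7*12*(-42) = -84*(-42) = 3528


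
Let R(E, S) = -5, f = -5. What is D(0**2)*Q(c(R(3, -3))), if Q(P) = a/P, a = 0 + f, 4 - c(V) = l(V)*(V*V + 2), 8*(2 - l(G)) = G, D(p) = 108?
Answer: 864/107 ≈ 8.0748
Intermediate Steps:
l(G) = 2 - G/8
c(V) = 4 - (2 + V**2)*(2 - V/8) (c(V) = 4 - (2 - V/8)*(V*V + 2) = 4 - (2 - V/8)*(V**2 + 2) = 4 - (2 - V/8)*(2 + V**2) = 4 - (2 + V**2)*(2 - V/8))
a = -5 (a = 0 - 5 = -5)
Q(P) = -5/P
D(0**2)*Q(c(R(3, -3))) = 108*(-5*(-8/(5*(2 - 5*(-16 - 5))))) = 108*(-5*(-8/(5*(2 - 5*(-21))))) = 108*(-5*(-8/(5*(2 + 105)))) = 108*(-5/((1/8)*(-5)*107)) = 108*(-5/(-535/8)) = 108*(-5*(-8/535)) = 108*(8/107) = 864/107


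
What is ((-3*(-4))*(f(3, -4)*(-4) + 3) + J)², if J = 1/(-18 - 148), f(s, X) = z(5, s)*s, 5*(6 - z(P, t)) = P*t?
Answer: 4321353169/27556 ≈ 1.5682e+5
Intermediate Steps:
z(P, t) = 6 - P*t/5
f(s, X) = s*(6 - s) (f(s, X) = (6 - ⅕*5*s)*s = (6 - s)*s = s*(6 - s))
J = -1/166 (J = 1/(-166) = -1/166 ≈ -0.0060241)
((-3*(-4))*(f(3, -4)*(-4) + 3) + J)² = ((-3*(-4))*((3*(6 - 1*3))*(-4) + 3) - 1/166)² = (12*((3*(6 - 3))*(-4) + 3) - 1/166)² = (12*((3*3)*(-4) + 3) - 1/166)² = (12*(9*(-4) + 3) - 1/166)² = (12*(-36 + 3) - 1/166)² = (12*(-33) - 1/166)² = (-396 - 1/166)² = (-65737/166)² = 4321353169/27556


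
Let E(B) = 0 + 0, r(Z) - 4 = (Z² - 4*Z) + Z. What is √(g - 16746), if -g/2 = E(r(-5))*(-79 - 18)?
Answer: I*√16746 ≈ 129.41*I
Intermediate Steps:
r(Z) = 4 + Z² - 3*Z (r(Z) = 4 + ((Z² - 4*Z) + Z) = 4 + (Z² - 3*Z) = 4 + Z² - 3*Z)
E(B) = 0
g = 0 (g = -0*(-79 - 18) = -0*(-97) = -2*0 = 0)
√(g - 16746) = √(0 - 16746) = √(-16746) = I*√16746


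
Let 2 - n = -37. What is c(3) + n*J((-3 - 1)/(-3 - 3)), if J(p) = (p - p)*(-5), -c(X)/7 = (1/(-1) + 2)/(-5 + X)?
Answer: 7/2 ≈ 3.5000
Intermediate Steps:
n = 39 (n = 2 - 1*(-37) = 2 + 37 = 39)
c(X) = -7/(-5 + X) (c(X) = -7*(1/(-1) + 2)/(-5 + X) = -7*(-1 + 2)/(-5 + X) = -7/(-5 + X))
J(p) = 0 (J(p) = 0*(-5) = 0)
c(3) + n*J((-3 - 1)/(-3 - 3)) = -7/(-5 + 3) + 39*0 = -7/(-2) + 0 = -7*(-1/2) + 0 = 7/2 + 0 = 7/2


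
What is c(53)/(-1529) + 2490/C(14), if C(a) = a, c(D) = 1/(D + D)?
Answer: 201782123/1134518 ≈ 177.86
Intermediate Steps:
c(D) = 1/(2*D)
c(53)/(-1529) + 2490/C(14) = ((½)/53)/(-1529) + 2490/14 = ((½)*(1/53))*(-1/1529) + 2490*(1/14) = (1/106)*(-1/1529) + 1245/7 = -1/162074 + 1245/7 = 201782123/1134518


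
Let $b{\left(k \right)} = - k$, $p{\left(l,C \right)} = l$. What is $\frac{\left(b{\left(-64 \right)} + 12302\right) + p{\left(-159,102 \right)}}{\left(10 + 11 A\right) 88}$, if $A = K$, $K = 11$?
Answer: $\frac{12207}{11528} \approx 1.0589$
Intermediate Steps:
$A = 11$
$\frac{\left(b{\left(-64 \right)} + 12302\right) + p{\left(-159,102 \right)}}{\left(10 + 11 A\right) 88} = \frac{\left(\left(-1\right) \left(-64\right) + 12302\right) - 159}{\left(10 + 11 \cdot 11\right) 88} = \frac{\left(64 + 12302\right) - 159}{\left(10 + 121\right) 88} = \frac{12366 - 159}{131 \cdot 88} = \frac{12207}{11528}$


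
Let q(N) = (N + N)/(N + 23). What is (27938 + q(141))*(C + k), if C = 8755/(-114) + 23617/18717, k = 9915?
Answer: 5344485433129729/19440724 ≈ 2.7491e+8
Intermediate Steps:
C = -17908333/237082 (C = 8755*(-1/114) + 23617*(1/18717) = -8755/114 + 23617/18717 = -17908333/237082 ≈ -75.536)
q(N) = 2*N/(23 + N) (q(N) = (2*N)/(23 + N) = 2*N/(23 + N))
(27938 + q(141))*(C + k) = (27938 + 2*141/(23 + 141))*(-17908333/237082 + 9915) = (27938 + 2*141/164)*(2332759697/237082) = (27938 + 2*141*(1/164))*(2332759697/237082) = (27938 + 141/82)*(2332759697/237082) = (2291057/82)*(2332759697/237082) = 5344485433129729/19440724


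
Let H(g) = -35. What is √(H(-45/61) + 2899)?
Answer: 4*√179 ≈ 53.516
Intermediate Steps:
√(H(-45/61) + 2899) = √(-35 + 2899) = √2864 = 4*√179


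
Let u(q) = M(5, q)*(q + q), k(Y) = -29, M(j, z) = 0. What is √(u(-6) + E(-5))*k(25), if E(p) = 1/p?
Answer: -29*I*√5/5 ≈ -12.969*I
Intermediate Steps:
E(p) = 1/p
u(q) = 0 (u(q) = 0*(q + q) = 0*(2*q) = 0)
√(u(-6) + E(-5))*k(25) = √(0 + 1/(-5))*(-29) = √(0 - ⅕)*(-29) = √(-⅕)*(-29) = (I*√5/5)*(-29) = -29*I*√5/5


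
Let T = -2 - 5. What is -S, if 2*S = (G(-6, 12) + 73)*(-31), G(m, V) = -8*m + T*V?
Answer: 1147/2 ≈ 573.50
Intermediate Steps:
T = -7
G(m, V) = -8*m - 7*V
S = -1147/2 (S = (((-8*(-6) - 7*12) + 73)*(-31))/2 = (((48 - 84) + 73)*(-31))/2 = ((-36 + 73)*(-31))/2 = (37*(-31))/2 = (½)*(-1147) = -1147/2 ≈ -573.50)
-S = -1*(-1147/2) = 1147/2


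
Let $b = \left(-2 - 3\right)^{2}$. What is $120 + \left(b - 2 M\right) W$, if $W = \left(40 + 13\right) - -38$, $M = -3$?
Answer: $2941$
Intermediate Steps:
$b = 25$ ($b = \left(-5\right)^{2} = 25$)
$W = 91$ ($W = 53 + 38 = 91$)
$120 + \left(b - 2 M\right) W = 120 + \left(25 - -6\right) 91 = 120 + \left(25 + 6\right) 91 = 120 + 31 \cdot 91 = 120 + 2821 = 2941$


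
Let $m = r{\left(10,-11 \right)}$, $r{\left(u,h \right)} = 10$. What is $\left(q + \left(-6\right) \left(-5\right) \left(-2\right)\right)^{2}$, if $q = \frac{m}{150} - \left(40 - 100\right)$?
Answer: $\frac{1}{225} \approx 0.0044444$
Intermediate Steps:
$m = 10$
$q = \frac{901}{15}$ ($q = \frac{10}{150} - \left(40 - 100\right) = 10 \cdot \frac{1}{150} - \left(40 - 100\right) = \frac{1}{15} - -60 = \frac{1}{15} + 60 = \frac{901}{15} \approx 60.067$)
$\left(q + \left(-6\right) \left(-5\right) \left(-2\right)\right)^{2} = \left(\frac{901}{15} + \left(-6\right) \left(-5\right) \left(-2\right)\right)^{2} = \left(\frac{901}{15} + 30 \left(-2\right)\right)^{2} = \left(\frac{901}{15} - 60\right)^{2} = \left(\frac{1}{15}\right)^{2} = \frac{1}{225}$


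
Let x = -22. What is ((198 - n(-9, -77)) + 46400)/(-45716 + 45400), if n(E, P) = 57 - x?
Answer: -46519/316 ≈ -147.21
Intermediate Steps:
n(E, P) = 79 (n(E, P) = 57 - 1*(-22) = 57 + 22 = 79)
((198 - n(-9, -77)) + 46400)/(-45716 + 45400) = ((198 - 1*79) + 46400)/(-45716 + 45400) = ((198 - 79) + 46400)/(-316) = (119 + 46400)*(-1/316) = 46519*(-1/316) = -46519/316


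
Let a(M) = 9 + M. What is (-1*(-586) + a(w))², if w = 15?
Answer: 372100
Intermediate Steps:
(-1*(-586) + a(w))² = (-1*(-586) + (9 + 15))² = (586 + 24)² = 610² = 372100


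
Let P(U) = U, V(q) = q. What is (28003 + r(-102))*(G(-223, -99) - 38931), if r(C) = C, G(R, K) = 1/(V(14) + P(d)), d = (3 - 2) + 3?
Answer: -19551821057/18 ≈ -1.0862e+9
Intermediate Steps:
d = 4 (d = 1 + 3 = 4)
G(R, K) = 1/18 (G(R, K) = 1/(14 + 4) = 1/18)
(28003 + r(-102))*(G(-223, -99) - 38931) = (28003 - 102)*(1/18 - 38931) = 27901*(-700757/18) = -19551821057/18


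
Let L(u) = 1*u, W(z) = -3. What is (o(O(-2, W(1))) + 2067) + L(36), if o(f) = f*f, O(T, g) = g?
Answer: 2112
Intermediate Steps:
o(f) = f**2
L(u) = u
(o(O(-2, W(1))) + 2067) + L(36) = ((-3)**2 + 2067) + 36 = (9 + 2067) + 36 = 2076 + 36 = 2112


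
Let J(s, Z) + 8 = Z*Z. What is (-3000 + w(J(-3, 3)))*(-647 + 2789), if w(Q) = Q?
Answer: -6423858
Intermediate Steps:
J(s, Z) = -8 + Z**2 (J(s, Z) = -8 + Z*Z = -8 + Z**2)
(-3000 + w(J(-3, 3)))*(-647 + 2789) = (-3000 + (-8 + 3**2))*(-647 + 2789) = (-3000 + (-8 + 9))*2142 = (-3000 + 1)*2142 = -2999*2142 = -6423858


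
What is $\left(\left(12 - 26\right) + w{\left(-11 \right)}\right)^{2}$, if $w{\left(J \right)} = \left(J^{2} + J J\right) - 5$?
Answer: $49729$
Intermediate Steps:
$w{\left(J \right)} = -5 + 2 J^{2}$ ($w{\left(J \right)} = \left(J^{2} + J^{2}\right) - 5 = 2 J^{2} - 5 = -5 + 2 J^{2}$)
$\left(\left(12 - 26\right) + w{\left(-11 \right)}\right)^{2} = \left(\left(12 - 26\right) - \left(5 - 2 \left(-11\right)^{2}\right)\right)^{2} = \left(-14 + \left(-5 + 2 \cdot 121\right)\right)^{2} = \left(-14 + \left(-5 + 242\right)\right)^{2} = \left(-14 + 237\right)^{2} = 223^{2} = 49729$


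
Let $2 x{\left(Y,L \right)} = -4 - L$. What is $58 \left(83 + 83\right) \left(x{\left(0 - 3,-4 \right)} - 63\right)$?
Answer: $-606564$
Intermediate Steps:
$x{\left(Y,L \right)} = -2 - \frac{L}{2}$ ($x{\left(Y,L \right)} = \frac{-4 - L}{2} = -2 - \frac{L}{2}$)
$58 \left(83 + 83\right) \left(x{\left(0 - 3,-4 \right)} - 63\right) = 58 \left(83 + 83\right) \left(\left(-2 - -2\right) - 63\right) = 58 \cdot 166 \left(\left(-2 + 2\right) - 63\right) = 58 \cdot 166 \left(0 - 63\right) = 58 \cdot 166 \left(-63\right) = 58 \left(-10458\right) = -606564$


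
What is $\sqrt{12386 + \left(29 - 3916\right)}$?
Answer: $\sqrt{8499} \approx 92.19$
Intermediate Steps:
$\sqrt{12386 + \left(29 - 3916\right)} = \sqrt{12386 - 3887} = \sqrt{8499}$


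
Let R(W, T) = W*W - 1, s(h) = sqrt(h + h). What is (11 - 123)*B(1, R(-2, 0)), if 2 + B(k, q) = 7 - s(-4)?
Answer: -560 + 224*I*sqrt(2) ≈ -560.0 + 316.78*I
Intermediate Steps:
s(h) = sqrt(2)*sqrt(h) (s(h) = sqrt(2*h) = sqrt(2)*sqrt(h))
R(W, T) = -1 + W**2 (R(W, T) = W**2 - 1 = -1 + W**2)
B(k, q) = 5 - 2*I*sqrt(2) (B(k, q) = -2 + (7 - sqrt(2)*sqrt(-4)) = -2 + (7 - sqrt(2)*2*I) = -2 + (7 - 2*I*sqrt(2)) = 5 - 2*I*sqrt(2))
(11 - 123)*B(1, R(-2, 0)) = (11 - 123)*(5 - 2*I*sqrt(2)) = -112*(5 - 2*I*sqrt(2)) = -560 + 224*I*sqrt(2)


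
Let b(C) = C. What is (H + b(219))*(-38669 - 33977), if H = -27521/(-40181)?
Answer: -641257865360/40181 ≈ -1.5959e+7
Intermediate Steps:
H = 27521/40181 (H = -27521*(-1/40181) = 27521/40181 ≈ 0.68493)
(H + b(219))*(-38669 - 33977) = (27521/40181 + 219)*(-38669 - 33977) = (8827160/40181)*(-72646) = -641257865360/40181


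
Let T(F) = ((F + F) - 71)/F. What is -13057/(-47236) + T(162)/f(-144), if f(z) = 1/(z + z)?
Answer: -191093815/425124 ≈ -449.50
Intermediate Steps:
T(F) = (-71 + 2*F)/F (T(F) = (2*F - 71)/F = (-71 + 2*F)/F)
f(z) = 1/(2*z)
-13057/(-47236) + T(162)/f(-144) = -13057/(-47236) + (2 - 71/162)/(((1/2)/(-144))) = -13057*(-1/47236) + (2 - 71*1/162)/(((1/2)*(-1/144))) = 13057/47236 + (2 - 71/162)/(-1/288) = 13057/47236 + (253/162)*(-288) = 13057/47236 - 4048/9 = -191093815/425124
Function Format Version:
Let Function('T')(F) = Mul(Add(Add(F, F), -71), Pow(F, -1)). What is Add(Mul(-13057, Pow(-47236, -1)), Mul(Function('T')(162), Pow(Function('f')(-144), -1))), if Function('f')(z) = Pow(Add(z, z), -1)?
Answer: Rational(-191093815, 425124) ≈ -449.50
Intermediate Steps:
Function('T')(F) = Mul(Pow(F, -1), Add(-71, Mul(2, F))) (Function('T')(F) = Mul(Add(Mul(2, F), -71), Pow(F, -1)) = Mul(Add(-71, Mul(2, F)), Pow(F, -1)) = Mul(Pow(F, -1), Add(-71, Mul(2, F))))
Function('f')(z) = Mul(Rational(1, 2), Pow(z, -1)) (Function('f')(z) = Pow(Mul(2, z), -1) = Mul(Rational(1, 2), Pow(z, -1)))
Add(Mul(-13057, Pow(-47236, -1)), Mul(Function('T')(162), Pow(Function('f')(-144), -1))) = Add(Mul(-13057, Pow(-47236, -1)), Mul(Add(2, Mul(-71, Pow(162, -1))), Pow(Mul(Rational(1, 2), Pow(-144, -1)), -1))) = Add(Mul(-13057, Rational(-1, 47236)), Mul(Add(2, Mul(-71, Rational(1, 162))), Pow(Mul(Rational(1, 2), Rational(-1, 144)), -1))) = Add(Rational(13057, 47236), Mul(Add(2, Rational(-71, 162)), Pow(Rational(-1, 288), -1))) = Add(Rational(13057, 47236), Mul(Rational(253, 162), -288)) = Add(Rational(13057, 47236), Rational(-4048, 9)) = Rational(-191093815, 425124)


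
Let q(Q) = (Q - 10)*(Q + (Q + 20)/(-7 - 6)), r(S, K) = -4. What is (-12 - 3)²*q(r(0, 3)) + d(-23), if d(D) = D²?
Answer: 221077/13 ≈ 17006.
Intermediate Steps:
q(Q) = (-10 + Q)*(-20/13 + 12*Q/13) (q(Q) = (-10 + Q)*(Q + (20 + Q)/(-13)) = (-10 + Q)*(Q + (20 + Q)*(-1/13)) = (-10 + Q)*(Q + (-20/13 - Q/13)) = (-10 + Q)*(-20/13 + 12*Q/13))
(-12 - 3)²*q(r(0, 3)) + d(-23) = (-12 - 3)²*(200/13 - 140/13*(-4) + (12/13)*(-4)²) + (-23)² = (-15)²*(200/13 + 560/13 + (12/13)*16) + 529 = 225*(200/13 + 560/13 + 192/13) + 529 = 225*(952/13) + 529 = 214200/13 + 529 = 221077/13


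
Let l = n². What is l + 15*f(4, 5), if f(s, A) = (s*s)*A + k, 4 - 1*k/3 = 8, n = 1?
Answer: 1021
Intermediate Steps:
l = 1 (l = 1² = 1)
k = -12 (k = 12 - 3*8 = 12 - 24 = -12)
f(s, A) = -12 + A*s² (f(s, A) = (s*s)*A - 12 = s²*A - 12 = A*s² - 12 = -12 + A*s²)
l + 15*f(4, 5) = 1 + 15*(-12 + 5*4²) = 1 + 15*(-12 + 5*16) = 1 + 15*(-12 + 80) = 1 + 15*68 = 1 + 1020 = 1021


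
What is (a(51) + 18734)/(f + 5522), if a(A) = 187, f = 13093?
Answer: 371/365 ≈ 1.0164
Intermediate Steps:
(a(51) + 18734)/(f + 5522) = (187 + 18734)/(13093 + 5522) = 18921/18615 = 18921*(1/18615) = 371/365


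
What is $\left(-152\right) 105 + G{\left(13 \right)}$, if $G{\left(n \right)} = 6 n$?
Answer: $-15882$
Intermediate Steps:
$\left(-152\right) 105 + G{\left(13 \right)} = \left(-152\right) 105 + 6 \cdot 13 = -15960 + 78 = -15882$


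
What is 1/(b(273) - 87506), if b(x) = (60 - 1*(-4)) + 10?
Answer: -1/87432 ≈ -1.1437e-5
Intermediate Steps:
b(x) = 74 (b(x) = (60 + 4) + 10 = 64 + 10 = 74)
1/(b(273) - 87506) = 1/(74 - 87506) = 1/(-87432) = -1/87432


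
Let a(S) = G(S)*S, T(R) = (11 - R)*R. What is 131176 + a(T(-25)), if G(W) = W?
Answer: 941176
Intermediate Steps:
T(R) = R*(11 - R)
a(S) = S² (a(S) = S*S = S²)
131176 + a(T(-25)) = 131176 + (-25*(11 - 1*(-25)))² = 131176 + (-25*(11 + 25))² = 131176 + (-25*36)² = 131176 + (-900)² = 131176 + 810000 = 941176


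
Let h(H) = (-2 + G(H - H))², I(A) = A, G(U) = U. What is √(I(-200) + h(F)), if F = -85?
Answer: 14*I ≈ 14.0*I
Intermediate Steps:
h(H) = 4 (h(H) = (-2 + (H - H))² = (-2 + 0)² = (-2)² = 4)
√(I(-200) + h(F)) = √(-200 + 4) = √(-196) = 14*I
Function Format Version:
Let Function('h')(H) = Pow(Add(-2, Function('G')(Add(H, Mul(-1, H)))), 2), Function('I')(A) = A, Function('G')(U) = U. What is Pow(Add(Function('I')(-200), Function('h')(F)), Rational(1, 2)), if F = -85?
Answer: Mul(14, I) ≈ Mul(14.000, I)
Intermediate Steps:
Function('h')(H) = 4 (Function('h')(H) = Pow(Add(-2, Add(H, Mul(-1, H))), 2) = Pow(Add(-2, 0), 2) = Pow(-2, 2) = 4)
Pow(Add(Function('I')(-200), Function('h')(F)), Rational(1, 2)) = Pow(Add(-200, 4), Rational(1, 2)) = Pow(-196, Rational(1, 2)) = Mul(14, I)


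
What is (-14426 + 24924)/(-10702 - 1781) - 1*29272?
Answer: -365412874/12483 ≈ -29273.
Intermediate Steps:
(-14426 + 24924)/(-10702 - 1781) - 1*29272 = 10498/(-12483) - 29272 = 10498*(-1/12483) - 29272 = -10498/12483 - 29272 = -365412874/12483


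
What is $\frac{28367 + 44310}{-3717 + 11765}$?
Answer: $\frac{72677}{8048} \approx 9.0304$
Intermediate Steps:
$\frac{28367 + 44310}{-3717 + 11765} = \frac{72677}{8048}$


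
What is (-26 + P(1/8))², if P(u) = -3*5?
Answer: 1681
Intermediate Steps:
P(u) = -15
(-26 + P(1/8))² = (-26 - 15)² = (-41)² = 1681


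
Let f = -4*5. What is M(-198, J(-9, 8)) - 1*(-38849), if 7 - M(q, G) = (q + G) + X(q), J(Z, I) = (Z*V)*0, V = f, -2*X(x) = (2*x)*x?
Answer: 78258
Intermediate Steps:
f = -20
X(x) = -x² (X(x) = -2*x*x/2 = -x²)
V = -20
J(Z, I) = 0 (J(Z, I) = (Z*(-20))*0 = -20*Z*0 = 0)
M(q, G) = 7 + q² - G - q (M(q, G) = 7 - ((q + G) - q²) = 7 - ((G + q) - q²) = 7 - (G + q - q²) = 7 + (q² - G - q) = 7 + q² - G - q)
M(-198, J(-9, 8)) - 1*(-38849) = (7 + (-198)² - 1*0 - 1*(-198)) - 1*(-38849) = (7 + 39204 + 0 + 198) + 38849 = 39409 + 38849 = 78258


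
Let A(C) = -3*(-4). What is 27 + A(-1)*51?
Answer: 639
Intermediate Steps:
A(C) = 12 (A(C) = -1*(-12) = 12)
27 + A(-1)*51 = 27 + 12*51 = 27 + 612 = 639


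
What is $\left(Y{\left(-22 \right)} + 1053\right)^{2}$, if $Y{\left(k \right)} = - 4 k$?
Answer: $1301881$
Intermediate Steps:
$\left(Y{\left(-22 \right)} + 1053\right)^{2} = \left(\left(-4\right) \left(-22\right) + 1053\right)^{2} = \left(88 + 1053\right)^{2} = 1141^{2} = 1301881$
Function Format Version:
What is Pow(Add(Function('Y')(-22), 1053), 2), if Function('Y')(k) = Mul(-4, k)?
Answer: 1301881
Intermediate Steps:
Pow(Add(Function('Y')(-22), 1053), 2) = Pow(Add(Mul(-4, -22), 1053), 2) = Pow(Add(88, 1053), 2) = Pow(1141, 2) = 1301881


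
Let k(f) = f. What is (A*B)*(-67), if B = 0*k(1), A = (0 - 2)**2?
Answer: 0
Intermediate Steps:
A = 4 (A = (-2)**2 = 4)
B = 0 (B = 0*1 = 0)
(A*B)*(-67) = (4*0)*(-67) = 0*(-67) = 0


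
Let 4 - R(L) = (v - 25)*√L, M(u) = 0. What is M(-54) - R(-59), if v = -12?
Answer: -4 - 37*I*√59 ≈ -4.0 - 284.2*I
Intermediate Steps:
R(L) = 4 + 37*√L (R(L) = 4 - (-12 - 25)*√L = 4 - (-37)*√L = 4 + 37*√L)
M(-54) - R(-59) = 0 - (4 + 37*√(-59)) = 0 - (4 + 37*(I*√59)) = 0 - (4 + 37*I*√59) = 0 + (-4 - 37*I*√59) = -4 - 37*I*√59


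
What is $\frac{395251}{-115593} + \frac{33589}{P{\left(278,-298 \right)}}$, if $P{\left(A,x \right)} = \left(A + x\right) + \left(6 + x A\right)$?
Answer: $- \frac{36632360635}{9577804794} \approx -3.8247$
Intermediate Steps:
$P{\left(A,x \right)} = 6 + A + x + A x$ ($P{\left(A,x \right)} = \left(A + x\right) + \left(6 + A x\right) = 6 + A + x + A x$)
$\frac{395251}{-115593} + \frac{33589}{P{\left(278,-298 \right)}} = \frac{395251}{-115593} + \frac{33589}{6 + 278 - 298 + 278 \left(-298\right)} = 395251 \left(- \frac{1}{115593}\right) + \frac{33589}{6 + 278 - 298 - 82844} = - \frac{395251}{115593} + \frac{33589}{-82858} = - \frac{395251}{115593} + 33589 \left(- \frac{1}{82858}\right) = - \frac{395251}{115593} - \frac{33589}{82858} = - \frac{36632360635}{9577804794}$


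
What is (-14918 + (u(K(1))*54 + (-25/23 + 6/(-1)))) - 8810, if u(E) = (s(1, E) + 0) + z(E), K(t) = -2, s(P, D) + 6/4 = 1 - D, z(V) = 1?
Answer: -542802/23 ≈ -23600.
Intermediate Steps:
s(P, D) = -½ - D (s(P, D) = -3/2 + (1 - D) = -½ - D)
u(E) = ½ - E (u(E) = ((-½ - E) + 0) + 1 = (-½ - E) + 1 = ½ - E)
(-14918 + (u(K(1))*54 + (-25/23 + 6/(-1)))) - 8810 = (-14918 + ((½ - 1*(-2))*54 + (-25/23 + 6/(-1)))) - 8810 = (-14918 + ((½ + 2)*54 + (-25*1/23 + 6*(-1)))) - 8810 = (-14918 + ((5/2)*54 + (-25/23 - 6))) - 8810 = (-14918 + (135 - 163/23)) - 8810 = (-14918 + 2942/23) - 8810 = -340172/23 - 8810 = -542802/23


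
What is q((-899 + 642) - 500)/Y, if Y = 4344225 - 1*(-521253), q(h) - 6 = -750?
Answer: -124/810913 ≈ -0.00015291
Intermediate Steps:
q(h) = -744 (q(h) = 6 - 750 = -744)
Y = 4865478 (Y = 4344225 + 521253 = 4865478)
q((-899 + 642) - 500)/Y = -744/4865478 = -744*1/4865478 = -124/810913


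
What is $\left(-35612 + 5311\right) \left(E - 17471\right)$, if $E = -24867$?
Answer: $1282883738$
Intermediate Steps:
$\left(-35612 + 5311\right) \left(E - 17471\right) = \left(-35612 + 5311\right) \left(-24867 - 17471\right) = \left(-30301\right) \left(-42338\right) = 1282883738$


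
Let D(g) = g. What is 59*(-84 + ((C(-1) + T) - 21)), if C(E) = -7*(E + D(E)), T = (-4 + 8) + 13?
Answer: -4366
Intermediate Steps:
T = 17 (T = 4 + 13 = 17)
C(E) = -14*E (C(E) = -7*(E + E) = -14*E)
59*(-84 + ((C(-1) + T) - 21)) = 59*(-84 + ((-14*(-1) + 17) - 21)) = 59*(-84 + ((14 + 17) - 21)) = 59*(-84 + (31 - 21)) = 59*(-84 + 10) = 59*(-74) = -4366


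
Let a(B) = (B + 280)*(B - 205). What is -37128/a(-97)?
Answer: 6188/9211 ≈ 0.67181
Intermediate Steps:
a(B) = (-205 + B)*(280 + B) (a(B) = (280 + B)*(-205 + B) = (-205 + B)*(280 + B))
-37128/a(-97) = -37128/(-57400 + (-97)² + 75*(-97)) = -37128/(-57400 + 9409 - 7275) = -37128/(-55266) = -37128*(-1/55266) = 6188/9211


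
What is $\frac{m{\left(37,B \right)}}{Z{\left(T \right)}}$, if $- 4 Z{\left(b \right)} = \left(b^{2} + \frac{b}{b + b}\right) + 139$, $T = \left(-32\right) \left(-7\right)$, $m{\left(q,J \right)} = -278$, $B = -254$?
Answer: $\frac{2224}{100631} \approx 0.022101$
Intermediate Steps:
$T = 224$
$Z{\left(b \right)} = - \frac{279}{8} - \frac{b^{2}}{4}$ ($Z{\left(b \right)} = - \frac{\left(b^{2} + \frac{b}{b + b}\right) + 139}{4} = - \frac{\left(b^{2} + \frac{b}{2 b}\right) + 139}{4} = - \frac{\left(b^{2} + \frac{1}{2 b} b\right) + 139}{4} = - \frac{\left(b^{2} + \frac{1}{2}\right) + 139}{4} = - \frac{\left(\frac{1}{2} + b^{2}\right) + 139}{4} = - \frac{\frac{279}{2} + b^{2}}{4} = - \frac{279}{8} - \frac{b^{2}}{4}$)
$\frac{m{\left(37,B \right)}}{Z{\left(T \right)}} = - \frac{278}{- \frac{279}{8} - \frac{224^{2}}{4}} = - \frac{278}{- \frac{279}{8} - 12544} = - \frac{278}{- \frac{100631}{8}} = \left(-278\right) \left(- \frac{8}{100631}\right) = \frac{2224}{100631}$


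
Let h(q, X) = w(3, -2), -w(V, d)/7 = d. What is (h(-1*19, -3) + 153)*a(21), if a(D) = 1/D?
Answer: 167/21 ≈ 7.9524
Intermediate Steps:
w(V, d) = -7*d
h(q, X) = 14 (h(q, X) = -7*(-2) = 14)
(h(-1*19, -3) + 153)*a(21) = (14 + 153)/21 = 167*(1/21) = 167/21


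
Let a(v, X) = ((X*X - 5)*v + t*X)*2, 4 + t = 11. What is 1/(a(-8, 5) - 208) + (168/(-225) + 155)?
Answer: 5298527/34350 ≈ 154.25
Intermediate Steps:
t = 7 (t = -4 + 11 = 7)
a(v, X) = 14*X + 2*v*(-5 + X**2) (a(v, X) = ((X*X - 5)*v + 7*X)*2 = ((X**2 - 5)*v + 7*X)*2 = ((-5 + X**2)*v + 7*X)*2 = (v*(-5 + X**2) + 7*X)*2 = (7*X + v*(-5 + X**2))*2 = 14*X + 2*v*(-5 + X**2))
1/(a(-8, 5) - 208) + (168/(-225) + 155) = 1/((-10*(-8) + 14*5 + 2*(-8)*5**2) - 208) + (168/(-225) + 155) = 1/((80 + 70 + 2*(-8)*25) - 208) + (168*(-1/225) + 155) = 1/((80 + 70 - 400) - 208) + (-56/75 + 155) = 1/(-250 - 208) + 11569/75 = 1/(-458) + 11569/75 = -1/458 + 11569/75 = 5298527/34350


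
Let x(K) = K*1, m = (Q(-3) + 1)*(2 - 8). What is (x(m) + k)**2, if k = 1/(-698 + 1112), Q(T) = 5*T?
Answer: 1209439729/171396 ≈ 7056.4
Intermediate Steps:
m = 84 (m = (5*(-3) + 1)*(2 - 8) = (-15 + 1)*(-6) = -14*(-6) = 84)
k = 1/414 ≈ 0.0024155
x(K) = K
(x(m) + k)**2 = (84 + 1/414)**2 = (34777/414)**2 = 1209439729/171396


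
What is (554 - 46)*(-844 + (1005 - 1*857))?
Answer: -353568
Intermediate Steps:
(554 - 46)*(-844 + (1005 - 1*857)) = 508*(-844 + (1005 - 857)) = 508*(-844 + 148) = 508*(-696) = -353568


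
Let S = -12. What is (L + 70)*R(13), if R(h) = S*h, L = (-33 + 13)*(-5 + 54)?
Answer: 141960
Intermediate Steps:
L = -980 (L = -20*49 = -980)
R(h) = -12*h
(L + 70)*R(13) = (-980 + 70)*(-12*13) = -910*(-156) = 141960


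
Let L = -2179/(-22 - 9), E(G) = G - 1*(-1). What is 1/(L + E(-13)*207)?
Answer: -31/74825 ≈ -0.00041430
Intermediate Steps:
E(G) = 1 + G (E(G) = G + 1 = 1 + G)
L = 2179/31 (L = -2179/(-31) = -1/31*(-2179) = 2179/31 ≈ 70.290)
1/(L + E(-13)*207) = 1/(2179/31 + (1 - 13)*207) = 1/(2179/31 - 12*207) = 1/(2179/31 - 2484) = 1/(-74825/31) = -31/74825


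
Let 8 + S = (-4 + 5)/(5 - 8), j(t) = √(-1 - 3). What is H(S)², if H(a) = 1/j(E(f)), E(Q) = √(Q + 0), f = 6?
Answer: -¼ ≈ -0.25000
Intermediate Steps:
E(Q) = √Q
j(t) = 2*I (j(t) = √(-4) = 2*I)
S = -25/3 (S = -8 + (-4 + 5)/(5 - 8) = -8 + 1/(-3) = -8 + 1*(-⅓) = -8 - ⅓ = -25/3 ≈ -8.3333)
H(a) = -I/2 (H(a) = 1/(2*I) = -I/2)
H(S)² = (-I/2)² = -¼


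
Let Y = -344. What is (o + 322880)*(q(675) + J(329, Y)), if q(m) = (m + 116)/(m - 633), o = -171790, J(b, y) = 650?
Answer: 303162085/3 ≈ 1.0105e+8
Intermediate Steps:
q(m) = (116 + m)/(-633 + m)
(o + 322880)*(q(675) + J(329, Y)) = (-171790 + 322880)*((116 + 675)/(-633 + 675) + 650) = 151090*(791/42 + 650) = 151090*((1/42)*791 + 650) = 151090*(113/6 + 650) = 151090*(4013/6) = 303162085/3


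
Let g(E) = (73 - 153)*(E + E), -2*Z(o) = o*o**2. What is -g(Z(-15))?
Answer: 270000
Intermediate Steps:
Z(o) = -o**3/2 (Z(o) = -o*o**2/2 = -o**3/2)
g(E) = -160*E
-g(Z(-15)) = -(-160)*(-1/2*(-15)**3) = -(-160)*(-1/2*(-3375)) = -(-160)*3375/2 = -1*(-270000) = 270000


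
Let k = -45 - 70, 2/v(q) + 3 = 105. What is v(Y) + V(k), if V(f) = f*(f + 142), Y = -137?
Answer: -158354/51 ≈ -3105.0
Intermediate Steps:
v(q) = 1/51 (v(q) = 2/(-3 + 105) = 2/102 = 2*(1/102) = 1/51)
k = -115
V(f) = f*(142 + f)
v(Y) + V(k) = 1/51 - 115*(142 - 115) = 1/51 - 115*27 = 1/51 - 3105 = -158354/51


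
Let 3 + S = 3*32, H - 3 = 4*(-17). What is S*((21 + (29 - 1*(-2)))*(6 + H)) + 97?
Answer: -285227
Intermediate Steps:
H = -65 (H = 3 + 4*(-17) = 3 - 68 = -65)
S = 93 (S = -3 + 3*32 = -3 + 96 = 93)
S*((21 + (29 - 1*(-2)))*(6 + H)) + 97 = 93*((21 + (29 - 1*(-2)))*(6 - 65)) + 97 = 93*((21 + (29 + 2))*(-59)) + 97 = 93*((21 + 31)*(-59)) + 97 = 93*(52*(-59)) + 97 = 93*(-3068) + 97 = -285324 + 97 = -285227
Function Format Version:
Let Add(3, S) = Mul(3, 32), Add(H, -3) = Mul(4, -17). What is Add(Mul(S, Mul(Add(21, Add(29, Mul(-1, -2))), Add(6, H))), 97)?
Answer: -285227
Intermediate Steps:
H = -65 (H = Add(3, Mul(4, -17)) = Add(3, -68) = -65)
S = 93 (S = Add(-3, Mul(3, 32)) = Add(-3, 96) = 93)
Add(Mul(S, Mul(Add(21, Add(29, Mul(-1, -2))), Add(6, H))), 97) = Add(Mul(93, Mul(Add(21, Add(29, Mul(-1, -2))), Add(6, -65))), 97) = Add(Mul(93, Mul(Add(21, Add(29, 2)), -59)), 97) = Add(Mul(93, Mul(Add(21, 31), -59)), 97) = Add(Mul(93, Mul(52, -59)), 97) = Add(Mul(93, -3068), 97) = Add(-285324, 97) = -285227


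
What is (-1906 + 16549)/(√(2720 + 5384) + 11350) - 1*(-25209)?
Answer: 541241384469/21469066 - 4881*√2026/21469066 ≈ 25210.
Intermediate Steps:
(-1906 + 16549)/(√(2720 + 5384) + 11350) - 1*(-25209) = 14643/(√8104 + 11350) + 25209 = 14643/(2*√2026 + 11350) + 25209 = 14643/(11350 + 2*√2026) + 25209 = 25209 + 14643/(11350 + 2*√2026)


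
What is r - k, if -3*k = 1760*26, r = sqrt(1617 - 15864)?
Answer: 45760/3 + 3*I*sqrt(1583) ≈ 15253.0 + 119.36*I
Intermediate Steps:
r = 3*I*sqrt(1583) (r = sqrt(-14247) = 3*I*sqrt(1583) ≈ 119.36*I)
k = -45760/3 (k = -1760*26/3 = -1/3*45760 = -45760/3 ≈ -15253.)
r - k = 3*I*sqrt(1583) - 1*(-45760/3) = 3*I*sqrt(1583) + 45760/3 = 45760/3 + 3*I*sqrt(1583)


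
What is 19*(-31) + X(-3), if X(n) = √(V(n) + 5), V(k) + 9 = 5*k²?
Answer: -589 + √41 ≈ -582.60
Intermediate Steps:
V(k) = -9 + 5*k²
X(n) = √(-4 + 5*n²) (X(n) = √((-9 + 5*n²) + 5) = √(-4 + 5*n²))
19*(-31) + X(-3) = 19*(-31) + √(-4 + 5*(-3)²) = -589 + √(-4 + 5*9) = -589 + √(-4 + 45) = -589 + √41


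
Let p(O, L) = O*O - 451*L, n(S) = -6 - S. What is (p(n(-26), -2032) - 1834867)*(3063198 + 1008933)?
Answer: -3738358782585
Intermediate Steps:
p(O, L) = O**2 - 451*L
(p(n(-26), -2032) - 1834867)*(3063198 + 1008933) = (((-6 - 1*(-26))**2 - 451*(-2032)) - 1834867)*(3063198 + 1008933) = (((-6 + 26)**2 + 916432) - 1834867)*4072131 = ((20**2 + 916432) - 1834867)*4072131 = ((400 + 916432) - 1834867)*4072131 = (916832 - 1834867)*4072131 = -918035*4072131 = -3738358782585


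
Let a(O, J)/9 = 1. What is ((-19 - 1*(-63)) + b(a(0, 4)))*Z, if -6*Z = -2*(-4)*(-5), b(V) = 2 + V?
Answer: 1100/3 ≈ 366.67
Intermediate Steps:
a(O, J) = 9 (a(O, J) = 9*1 = 9)
Z = 20/3 (Z = -(-2*(-4))*(-5)/6 = -4*(-5)/3 = -⅙*(-40) = 20/3 ≈ 6.6667)
((-19 - 1*(-63)) + b(a(0, 4)))*Z = ((-19 - 1*(-63)) + (2 + 9))*(20/3) = ((-19 + 63) + 11)*(20/3) = (44 + 11)*(20/3) = 55*(20/3) = 1100/3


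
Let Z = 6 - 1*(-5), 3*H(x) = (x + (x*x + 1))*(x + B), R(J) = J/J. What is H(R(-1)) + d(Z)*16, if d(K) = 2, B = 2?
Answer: 35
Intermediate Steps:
R(J) = 1
H(x) = (2 + x)*(1 + x + x²)/3 (H(x) = ((x + (x*x + 1))*(x + 2))/3 = ((x + (x² + 1))*(2 + x))/3 = ((x + (1 + x²))*(2 + x))/3 = ((1 + x + x²)*(2 + x))/3 = ((2 + x)*(1 + x + x²))/3 = (2 + x)*(1 + x + x²)/3)
Z = 11 (Z = 6 + 5 = 11)
H(R(-1)) + d(Z)*16 = (⅔ + 1 + 1² + (⅓)*1³) + 2*16 = (⅔ + 1 + 1 + (⅓)*1) + 32 = (⅔ + 1 + 1 + ⅓) + 32 = 3 + 32 = 35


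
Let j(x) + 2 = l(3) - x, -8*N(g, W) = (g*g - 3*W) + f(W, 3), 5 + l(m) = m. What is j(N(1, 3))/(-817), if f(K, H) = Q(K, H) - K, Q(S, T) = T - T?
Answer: 1/152 ≈ 0.0065789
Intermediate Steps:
Q(S, T) = 0
l(m) = -5 + m
f(K, H) = -K (f(K, H) = 0 - K = -K)
N(g, W) = W/2 - g²/8 (N(g, W) = -((g*g - 3*W) - W)/8 = -((g² - 3*W) - W)/8 = -(g² - 4*W)/8 = W/2 - g²/8)
j(x) = -4 - x (j(x) = -2 + ((-5 + 3) - x) = -2 + (-2 - x) = -4 - x)
j(N(1, 3))/(-817) = (-4 - ((½)*3 - ⅛*1²))/(-817) = (-4 - (3/2 - ⅛*1))*(-1/817) = (-4 - (3/2 - ⅛))*(-1/817) = (-4 - 1*11/8)*(-1/817) = (-4 - 11/8)*(-1/817) = -43/8*(-1/817) = 1/152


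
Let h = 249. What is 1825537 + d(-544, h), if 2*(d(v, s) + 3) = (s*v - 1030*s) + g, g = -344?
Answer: 1629399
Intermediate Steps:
d(v, s) = -175 - 515*s + s*v/2 (d(v, s) = -3 + ((s*v - 1030*s) - 344)/2 = -3 + ((-1030*s + s*v) - 344)/2 = -3 + (-344 - 1030*s + s*v)/2 = -3 + (-172 - 515*s + s*v/2) = -175 - 515*s + s*v/2)
1825537 + d(-544, h) = 1825537 + (-175 - 515*249 + (1/2)*249*(-544)) = 1825537 + (-175 - 128235 - 67728) = 1825537 - 196138 = 1629399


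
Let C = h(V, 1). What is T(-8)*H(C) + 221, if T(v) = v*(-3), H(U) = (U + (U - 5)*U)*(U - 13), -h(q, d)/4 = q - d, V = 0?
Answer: 221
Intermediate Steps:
h(q, d) = -4*q + 4*d (h(q, d) = -4*(q - d) = -4*q + 4*d)
C = 4 (C = -4*0 + 4*1 = 0 + 4 = 4)
H(U) = (-13 + U)*(U + U*(-5 + U)) (H(U) = (U + (-5 + U)*U)*(-13 + U) = (U + U*(-5 + U))*(-13 + U) = (-13 + U)*(U + U*(-5 + U)))
T(v) = -3*v
T(-8)*H(C) + 221 = (-3*(-8))*(4*(52 + 4² - 17*4)) + 221 = 24*(4*(52 + 16 - 68)) + 221 = 24*(4*0) + 221 = 24*0 + 221 = 0 + 221 = 221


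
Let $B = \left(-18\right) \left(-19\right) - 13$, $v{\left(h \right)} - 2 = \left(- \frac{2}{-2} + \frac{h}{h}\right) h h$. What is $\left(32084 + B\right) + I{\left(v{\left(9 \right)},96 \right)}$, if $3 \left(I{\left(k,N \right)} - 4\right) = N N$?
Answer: $35489$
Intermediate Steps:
$v{\left(h \right)} = 2 + 2 h^{2}$ ($v{\left(h \right)} = 2 + \left(- \frac{2}{-2} + \frac{h}{h}\right) h h = 2 + \left(\left(-2\right) \left(- \frac{1}{2}\right) + 1\right) h h = 2 + \left(1 + 1\right) h h = 2 + 2 h h = 2 + 2 h^{2}$)
$I{\left(k,N \right)} = 4 + \frac{N^{2}}{3}$ ($I{\left(k,N \right)} = 4 + \frac{N N}{3} = 4 + \frac{N^{2}}{3}$)
$B = 329$ ($B = 342 - 13 = 329$)
$\left(32084 + B\right) + I{\left(v{\left(9 \right)},96 \right)} = \left(32084 + 329\right) + \left(4 + \frac{96^{2}}{3}\right) = 32413 + \left(4 + \frac{1}{3} \cdot 9216\right) = 32413 + \left(4 + 3072\right) = 32413 + 3076 = 35489$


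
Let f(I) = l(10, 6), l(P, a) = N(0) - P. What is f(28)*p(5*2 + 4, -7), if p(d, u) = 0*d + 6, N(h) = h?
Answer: -60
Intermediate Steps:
l(P, a) = -P (l(P, a) = 0 - P = -P)
p(d, u) = 6 (p(d, u) = 0 + 6 = 6)
f(I) = -10 (f(I) = -1*10 = -10)
f(28)*p(5*2 + 4, -7) = -10*6 = -60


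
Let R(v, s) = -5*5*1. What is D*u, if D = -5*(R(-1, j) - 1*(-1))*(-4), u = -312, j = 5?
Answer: 149760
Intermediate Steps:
R(v, s) = -25 (R(v, s) = -25*1 = -25)
D = -480 (D = -5*(-25 - 1*(-1))*(-4) = -5*(-25 + 1)*(-4) = -5*(-24)*(-4) = 120*(-4) = -480)
D*u = -480*(-312) = 149760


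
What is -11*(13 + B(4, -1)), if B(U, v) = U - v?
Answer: -198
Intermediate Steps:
-11*(13 + B(4, -1)) = -11*(13 + (4 - 1*(-1))) = -11*(13 + (4 + 1)) = -11*(13 + 5) = -11*18 = -198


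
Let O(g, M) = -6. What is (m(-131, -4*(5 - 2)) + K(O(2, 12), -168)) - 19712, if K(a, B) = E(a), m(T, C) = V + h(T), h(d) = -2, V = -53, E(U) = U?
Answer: -19773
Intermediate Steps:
m(T, C) = -55 (m(T, C) = -53 - 2 = -55)
K(a, B) = a
(m(-131, -4*(5 - 2)) + K(O(2, 12), -168)) - 19712 = (-55 - 6) - 19712 = -61 - 19712 = -19773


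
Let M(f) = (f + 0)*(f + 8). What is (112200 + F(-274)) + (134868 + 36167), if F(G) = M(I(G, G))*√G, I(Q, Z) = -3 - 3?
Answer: 283235 - 12*I*√274 ≈ 2.8324e+5 - 198.64*I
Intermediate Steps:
I(Q, Z) = -6
M(f) = f*(8 + f)
F(G) = -12*√G (F(G) = (-6*(8 - 6))*√G = (-6*2)*√G = -12*√G)
(112200 + F(-274)) + (134868 + 36167) = (112200 - 12*I*√274) + (134868 + 36167) = (112200 - 12*I*√274) + 171035 = 283235 - 12*I*√274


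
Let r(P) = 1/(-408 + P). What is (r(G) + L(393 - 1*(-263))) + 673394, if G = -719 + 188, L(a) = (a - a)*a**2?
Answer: 632316965/939 ≈ 6.7339e+5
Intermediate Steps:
L(a) = 0 (L(a) = 0*a**2 = 0)
G = -531
(r(G) + L(393 - 1*(-263))) + 673394 = (1/(-408 - 531) + 0) + 673394 = (1/(-939) + 0) + 673394 = (-1/939 + 0) + 673394 = -1/939 + 673394 = 632316965/939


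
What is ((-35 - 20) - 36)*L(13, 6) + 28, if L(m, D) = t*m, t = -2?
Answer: 2394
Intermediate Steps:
L(m, D) = -2*m
((-35 - 20) - 36)*L(13, 6) + 28 = ((-35 - 20) - 36)*(-2*13) + 28 = (-55 - 36)*(-26) + 28 = -91*(-26) + 28 = 2366 + 28 = 2394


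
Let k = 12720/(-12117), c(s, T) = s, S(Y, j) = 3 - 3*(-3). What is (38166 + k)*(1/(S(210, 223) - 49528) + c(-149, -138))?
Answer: -568643971702545/99997562 ≈ -5.6866e+6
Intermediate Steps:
S(Y, j) = 12 (S(Y, j) = 3 + 9 = 12)
k = -4240/4039 (k = 12720*(-1/12117) = -4240/4039 ≈ -1.0498)
(38166 + k)*(1/(S(210, 223) - 49528) + c(-149, -138)) = (38166 - 4240/4039)*(1/(12 - 49528) - 149) = 154148234*(1/(-49516) - 149)/4039 = 154148234*(-1/49516 - 149)/4039 = (154148234/4039)*(-7377885/49516) = -568643971702545/99997562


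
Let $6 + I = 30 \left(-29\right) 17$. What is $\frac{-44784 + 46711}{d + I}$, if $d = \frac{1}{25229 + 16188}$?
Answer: $- \frac{79810559}{612805931} \approx -0.13024$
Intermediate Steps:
$d = \frac{1}{41417} \approx 2.4145 \cdot 10^{-5}$
$I = -14796$ ($I = -6 + 30 \left(-29\right) 17 = -6 - 14790 = -14796$)
$\frac{-44784 + 46711}{d + I} = \frac{-44784 + 46711}{\frac{1}{41417} - 14796} = \frac{1927}{- \frac{612805931}{41417}} = 1927 \left(- \frac{41417}{612805931}\right) = - \frac{79810559}{612805931}$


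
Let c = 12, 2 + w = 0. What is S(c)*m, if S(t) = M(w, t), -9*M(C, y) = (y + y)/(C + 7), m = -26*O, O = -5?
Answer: -208/3 ≈ -69.333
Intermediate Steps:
w = -2 (w = -2 + 0 = -2)
m = 130 (m = -26*(-5) = 130)
M(C, y) = -2*y/(9*(7 + C)) (M(C, y) = -(y + y)/(9*(C + 7)) = -2*y/(9*(7 + C)))
S(t) = -2*t/45 (S(t) = -2*t/(63 + 9*(-2)) = -2*t/(63 - 18) = -2*t/45)
S(c)*m = -2/45*12*130 = -8/15*130 = -208/3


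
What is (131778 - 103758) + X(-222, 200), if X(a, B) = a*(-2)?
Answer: 28464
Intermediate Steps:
X(a, B) = -2*a
(131778 - 103758) + X(-222, 200) = (131778 - 103758) - 2*(-222) = 28020 + 444 = 28464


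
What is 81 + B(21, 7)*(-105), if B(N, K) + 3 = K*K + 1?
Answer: -4854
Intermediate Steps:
B(N, K) = -2 + K**2 (B(N, K) = -3 + (K*K + 1) = -3 + (K**2 + 1) = -3 + (1 + K**2) = -2 + K**2)
81 + B(21, 7)*(-105) = 81 + (-2 + 7**2)*(-105) = 81 + (-2 + 49)*(-105) = 81 + 47*(-105) = 81 - 4935 = -4854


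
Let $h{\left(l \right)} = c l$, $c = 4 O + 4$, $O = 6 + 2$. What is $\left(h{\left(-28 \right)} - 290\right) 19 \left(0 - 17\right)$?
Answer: $419254$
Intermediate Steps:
$O = 8$
$c = 36$ ($c = 4 \cdot 8 + 4 = 32 + 4 = 36$)
$h{\left(l \right)} = 36 l$
$\left(h{\left(-28 \right)} - 290\right) 19 \left(0 - 17\right) = \left(36 \left(-28\right) - 290\right) 19 \left(0 - 17\right) = \left(-1008 - 290\right) 19 \left(-17\right) = \left(-1298\right) \left(-323\right) = 419254$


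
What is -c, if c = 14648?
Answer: -14648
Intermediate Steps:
-c = -1*14648 = -14648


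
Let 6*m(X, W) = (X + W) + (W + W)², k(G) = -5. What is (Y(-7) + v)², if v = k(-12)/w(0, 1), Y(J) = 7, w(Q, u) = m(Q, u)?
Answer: 1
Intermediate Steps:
m(X, W) = W/6 + X/6 + 2*W²/3 (m(X, W) = ((X + W) + (W + W)²)/6 = ((W + X) + (2*W)²)/6 = ((W + X) + 4*W²)/6 = (W + X + 4*W²)/6 = W/6 + X/6 + 2*W²/3)
w(Q, u) = Q/6 + u/6 + 2*u²/3 (w(Q, u) = u/6 + Q/6 + 2*u²/3 = Q/6 + u/6 + 2*u²/3)
v = -6 (v = -5/((⅙)*0 + (⅙)*1 + (⅔)*1²) = -5/(0 + ⅙ + (⅔)*1) = -5/(0 + ⅙ + ⅔) = -5/⅚ = -5*6/5 = -6)
(Y(-7) + v)² = (7 - 6)² = 1² = 1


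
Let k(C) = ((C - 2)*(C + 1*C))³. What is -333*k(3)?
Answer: -71928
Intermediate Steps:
k(C) = 8*C³*(-2 + C)³ (k(C) = ((-2 + C)*(C + C))³ = ((-2 + C)*(2*C))³ = (2*C*(-2 + C))³ = 8*C³*(-2 + C)³)
-333*k(3) = -2664*3³*(-2 + 3)³ = -2664*27*1³ = -2664*27 = -333*216 = -71928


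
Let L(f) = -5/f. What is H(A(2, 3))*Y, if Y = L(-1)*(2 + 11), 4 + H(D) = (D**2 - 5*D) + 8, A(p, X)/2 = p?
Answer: 0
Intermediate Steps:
A(p, X) = 2*p
H(D) = 4 + D**2 - 5*D (H(D) = -4 + ((D**2 - 5*D) + 8) = -4 + (8 + D**2 - 5*D) = 4 + D**2 - 5*D)
Y = 65 (Y = (-5/(-1))*(2 + 11) = -5*(-1)*13 = 5*13 = 65)
H(A(2, 3))*Y = (4 + (2*2)**2 - 10*2)*65 = (4 + 4**2 - 5*4)*65 = (4 + 16 - 20)*65 = 0*65 = 0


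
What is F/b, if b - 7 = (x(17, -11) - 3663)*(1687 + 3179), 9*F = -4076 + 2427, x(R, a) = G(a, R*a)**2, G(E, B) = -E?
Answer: 97/9124605 ≈ 1.0631e-5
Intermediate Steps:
x(R, a) = a**2 (x(R, a) = (-a)**2 = a**2)
F = -1649/9 (F = (-4076 + 2427)/9 = (1/9)*(-1649) = -1649/9 ≈ -183.22)
b = -17235365 (b = 7 + ((-11)**2 - 3663)*(1687 + 3179) = 7 + (121 - 3663)*4866 = 7 - 3542*4866 = 7 - 17235372 = -17235365)
F/b = -1649/9/(-17235365) = -1649/9*(-1/17235365) = 97/9124605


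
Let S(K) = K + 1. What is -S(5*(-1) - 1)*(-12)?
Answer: -60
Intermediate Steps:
S(K) = 1 + K
-S(5*(-1) - 1)*(-12) = -(1 + (5*(-1) - 1))*(-12) = -(1 + (-5 - 1))*(-12) = -(1 - 6)*(-12) = -(-5)*(-12) = -1*60 = -60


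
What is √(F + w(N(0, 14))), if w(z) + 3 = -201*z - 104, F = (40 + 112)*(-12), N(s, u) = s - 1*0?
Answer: I*√1931 ≈ 43.943*I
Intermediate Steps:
N(s, u) = s (N(s, u) = s + 0 = s)
F = -1824 (F = 152*(-12) = -1824)
w(z) = -107 - 201*z (w(z) = -3 + (-201*z - 104) = -3 + (-104 - 201*z) = -107 - 201*z)
√(F + w(N(0, 14))) = √(-1824 + (-107 - 201*0)) = √(-1824 + (-107 + 0)) = √(-1824 - 107) = √(-1931) = I*√1931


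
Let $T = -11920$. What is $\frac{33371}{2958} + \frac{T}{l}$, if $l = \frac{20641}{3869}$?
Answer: $- \frac{7984097237}{3591534} \approx -2223.0$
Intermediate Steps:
$l = \frac{20641}{3869}$ ($l = 20641 \cdot \frac{1}{3869} = \frac{20641}{3869} \approx 5.335$)
$\frac{33371}{2958} + \frac{T}{l} = \frac{33371}{2958} - \frac{11920}{\frac{20641}{3869}} = 33371 \cdot \frac{1}{2958} - \frac{46118480}{20641} = \frac{1963}{174} - \frac{46118480}{20641} = - \frac{7984097237}{3591534}$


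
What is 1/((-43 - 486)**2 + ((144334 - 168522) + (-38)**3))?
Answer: 1/200781 ≈ 4.9806e-6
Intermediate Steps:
1/((-43 - 486)**2 + ((144334 - 168522) + (-38)**3)) = 1/((-529)**2 + (-24188 - 54872)) = 1/(279841 - 79060) = 1/200781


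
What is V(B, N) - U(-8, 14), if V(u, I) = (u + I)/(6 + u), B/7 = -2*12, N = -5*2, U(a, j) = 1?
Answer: 8/81 ≈ 0.098765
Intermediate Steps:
N = -10
B = -168 (B = 7*(-2*12) = 7*(-24) = -168)
V(u, I) = (I + u)/(6 + u)
V(B, N) - U(-8, 14) = (-10 - 168)/(6 - 168) - 1*1 = -178/(-162) - 1 = -1/162*(-178) - 1 = 89/81 - 1 = 8/81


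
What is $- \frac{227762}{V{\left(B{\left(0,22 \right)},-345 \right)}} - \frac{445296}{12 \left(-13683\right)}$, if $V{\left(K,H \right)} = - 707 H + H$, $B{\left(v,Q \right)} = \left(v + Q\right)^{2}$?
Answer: $\frac{986988019}{555461385} \approx 1.7769$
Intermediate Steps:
$B{\left(v,Q \right)} = \left(Q + v\right)^{2}$
$V{\left(K,H \right)} = - 706 H$
$- \frac{227762}{V{\left(B{\left(0,22 \right)},-345 \right)}} - \frac{445296}{12 \left(-13683\right)} = - \frac{227762}{\left(-706\right) \left(-345\right)} - \frac{445296}{12 \left(-13683\right)} = - \frac{227762}{243570} - \frac{445296}{-164196} = \left(-227762\right) \frac{1}{243570} - - \frac{37108}{13683} = - \frac{113881}{121785} + \frac{37108}{13683} = \frac{986988019}{555461385}$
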